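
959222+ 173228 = 1132450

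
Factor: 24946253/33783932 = 2^( - 2)*7^( - 2) * 13^( - 1) * 269^1* 13259^( - 1)*92737^1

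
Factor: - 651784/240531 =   -  2^3  *  3^( - 1 )*7^1*103^1* 113^1*80177^( - 1) 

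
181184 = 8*22648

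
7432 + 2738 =10170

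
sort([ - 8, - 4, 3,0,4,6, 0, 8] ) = [ - 8, - 4,0,0,3,4,6,8]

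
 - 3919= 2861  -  6780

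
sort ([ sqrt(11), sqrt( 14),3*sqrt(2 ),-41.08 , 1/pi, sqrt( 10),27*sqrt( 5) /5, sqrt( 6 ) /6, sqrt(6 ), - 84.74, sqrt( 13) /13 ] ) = [ - 84.74, - 41.08, sqrt( 13 )/13 , 1/pi, sqrt( 6) /6, sqrt( 6 ),sqrt( 10 ),sqrt( 11),sqrt(14 ),  3*sqrt(2),27*sqrt( 5) /5]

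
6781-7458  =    -  677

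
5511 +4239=9750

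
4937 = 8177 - 3240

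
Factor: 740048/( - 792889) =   -  2^4*19^( - 1) * 23^1 * 29^( - 1)*1439^ (-1)*2011^1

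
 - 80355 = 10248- 90603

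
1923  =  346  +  1577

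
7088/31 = 7088/31 = 228.65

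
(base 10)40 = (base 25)1F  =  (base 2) 101000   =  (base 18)24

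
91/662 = 91/662 = 0.14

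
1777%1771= 6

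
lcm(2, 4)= 4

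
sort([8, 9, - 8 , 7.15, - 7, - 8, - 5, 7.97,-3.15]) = [ - 8, - 8,-7,-5, - 3.15, 7.15, 7.97,  8, 9]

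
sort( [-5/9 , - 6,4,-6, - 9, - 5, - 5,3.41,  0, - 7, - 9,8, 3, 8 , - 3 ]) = [ - 9, - 9, - 7, - 6, - 6 , - 5, -5 , -3 , - 5/9, 0 , 3, 3.41 , 4,8, 8 ] 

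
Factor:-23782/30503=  - 2^1*23^1*59^( - 1 ) = -46/59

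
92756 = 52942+39814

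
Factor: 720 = 2^4 * 3^2*5^1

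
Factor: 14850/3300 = 9/2  =  2^ ( - 1) * 3^2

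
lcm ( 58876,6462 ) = 529884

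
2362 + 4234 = 6596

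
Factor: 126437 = 59^1 *2143^1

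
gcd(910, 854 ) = 14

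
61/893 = 61/893 = 0.07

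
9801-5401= 4400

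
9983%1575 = 533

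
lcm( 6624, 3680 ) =33120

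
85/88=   85/88 = 0.97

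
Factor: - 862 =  - 2^1*431^1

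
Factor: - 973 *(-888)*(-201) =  - 2^3*3^2*7^1 *37^1*67^1 * 139^1=- 173668824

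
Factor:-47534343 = -3^1*47^1*443^1 * 761^1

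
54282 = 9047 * 6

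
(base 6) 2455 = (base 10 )611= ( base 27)MH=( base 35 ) HG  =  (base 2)1001100011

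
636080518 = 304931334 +331149184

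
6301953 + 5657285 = 11959238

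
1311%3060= 1311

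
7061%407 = 142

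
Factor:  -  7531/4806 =-2^( - 1)*3^(-3) *17^1*89^( - 1) * 443^1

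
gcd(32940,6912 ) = 108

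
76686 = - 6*(  -  12781 )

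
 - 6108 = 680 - 6788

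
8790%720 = 150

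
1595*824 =1314280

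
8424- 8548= -124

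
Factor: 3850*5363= 20647550= 2^1*5^2*7^1*11^1*31^1*173^1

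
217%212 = 5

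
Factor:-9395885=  - 5^1*941^1*1997^1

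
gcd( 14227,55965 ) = 41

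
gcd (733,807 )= 1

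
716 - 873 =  - 157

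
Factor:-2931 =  - 3^1*977^1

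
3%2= 1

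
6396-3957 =2439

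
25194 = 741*34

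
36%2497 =36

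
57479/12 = 4789 + 11/12 = 4789.92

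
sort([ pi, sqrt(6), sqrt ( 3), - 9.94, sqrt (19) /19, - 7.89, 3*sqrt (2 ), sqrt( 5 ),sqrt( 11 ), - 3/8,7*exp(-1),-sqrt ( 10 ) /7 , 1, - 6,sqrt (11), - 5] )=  [ - 9.94, - 7.89, - 6, - 5, - sqrt(10)/7, - 3/8, sqrt(19 ) /19, 1, sqrt( 3), sqrt ( 5), sqrt(6), 7*exp ( - 1 ), pi, sqrt(11 ),sqrt ( 11), 3*sqrt(2 )]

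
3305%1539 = 227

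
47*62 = 2914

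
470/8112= 235/4056 = 0.06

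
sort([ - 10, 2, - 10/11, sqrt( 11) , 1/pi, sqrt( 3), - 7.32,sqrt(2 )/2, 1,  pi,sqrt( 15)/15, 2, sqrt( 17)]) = [ - 10,-7.32, - 10/11 , sqrt( 15) /15, 1/pi , sqrt (2)/2,1,sqrt(3),2, 2,pi , sqrt(11),sqrt( 17)]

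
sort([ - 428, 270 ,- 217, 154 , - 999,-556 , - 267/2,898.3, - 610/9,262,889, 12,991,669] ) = [ - 999, - 556, - 428,-217, - 267/2, - 610/9,12, 154,262,270, 669,889,898.3 , 991] 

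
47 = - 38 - -85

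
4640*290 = 1345600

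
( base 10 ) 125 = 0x7d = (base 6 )325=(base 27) 4H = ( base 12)A5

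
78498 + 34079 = 112577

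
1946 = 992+954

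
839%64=7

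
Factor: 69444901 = 61^1*1138441^1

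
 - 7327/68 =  - 431/4 = - 107.75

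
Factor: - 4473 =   -  3^2*7^1*71^1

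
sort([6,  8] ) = [ 6, 8]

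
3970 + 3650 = 7620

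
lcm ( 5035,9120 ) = 483360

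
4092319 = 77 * 53147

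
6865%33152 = 6865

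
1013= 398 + 615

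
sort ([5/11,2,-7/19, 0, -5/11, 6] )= [ - 5/11, - 7/19,0, 5/11, 2, 6 ] 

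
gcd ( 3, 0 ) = 3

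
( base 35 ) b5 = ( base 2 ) 110000110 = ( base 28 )dq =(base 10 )390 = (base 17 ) 15G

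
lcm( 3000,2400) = 12000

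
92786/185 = 92786/185 =501.55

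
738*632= 466416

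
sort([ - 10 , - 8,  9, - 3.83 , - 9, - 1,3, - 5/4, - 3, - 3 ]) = [-10, - 9 , - 8, - 3.83, - 3 ,  -  3, - 5/4, - 1,3, 9 ] 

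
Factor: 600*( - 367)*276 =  - 60775200 = - 2^5*3^2*5^2*23^1 * 367^1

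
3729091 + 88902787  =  92631878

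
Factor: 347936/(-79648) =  - 19^( - 1)*83^1 = - 83/19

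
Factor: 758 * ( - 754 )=  -  2^2 * 13^1*29^1* 379^1= -571532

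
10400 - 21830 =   -  11430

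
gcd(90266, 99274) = 2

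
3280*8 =26240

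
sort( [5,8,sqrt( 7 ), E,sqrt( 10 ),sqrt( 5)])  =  [ sqrt( 5),sqrt( 7 ), E, sqrt( 10 ),5,8]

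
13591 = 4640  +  8951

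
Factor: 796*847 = 674212 = 2^2*7^1*11^2  *  199^1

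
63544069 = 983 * 64643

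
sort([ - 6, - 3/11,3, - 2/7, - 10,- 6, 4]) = [ - 10,  -  6, - 6, - 2/7,  -  3/11, 3,4] 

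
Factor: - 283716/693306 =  - 142/347 = - 2^1 *71^1 * 347^( - 1) 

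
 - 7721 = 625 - 8346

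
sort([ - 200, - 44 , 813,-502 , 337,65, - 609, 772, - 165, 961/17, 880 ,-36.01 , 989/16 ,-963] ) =[  -  963, - 609, - 502,-200, - 165, -44,- 36.01, 961/17,989/16, 65 , 337 , 772,  813, 880]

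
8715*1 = 8715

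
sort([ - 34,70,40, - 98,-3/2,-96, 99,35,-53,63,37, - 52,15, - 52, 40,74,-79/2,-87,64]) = [ - 98,  -  96,  -  87 ,- 53,-52,-52,  -  79/2 ,-34,-3/2, 15, 35,37,40,40,  63,64,70 , 74, 99 ]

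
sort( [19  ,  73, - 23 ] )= [ - 23,19, 73] 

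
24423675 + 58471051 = 82894726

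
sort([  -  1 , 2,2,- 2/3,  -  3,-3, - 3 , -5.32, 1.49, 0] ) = [ - 5.32  , - 3, - 3, - 3 ,-1, - 2/3, 0,1.49,2, 2 ]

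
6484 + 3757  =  10241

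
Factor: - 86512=-2^4 *5407^1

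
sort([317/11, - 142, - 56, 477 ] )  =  [ - 142, -56, 317/11, 477] 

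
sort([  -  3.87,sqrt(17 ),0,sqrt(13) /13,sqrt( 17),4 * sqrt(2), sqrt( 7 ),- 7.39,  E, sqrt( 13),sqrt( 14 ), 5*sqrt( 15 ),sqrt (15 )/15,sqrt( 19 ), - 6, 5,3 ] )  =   [ - 7.39, - 6, -3.87,0, sqrt( 15 )/15, sqrt( 13) /13,sqrt(7), E, 3 , sqrt( 13 ), sqrt( 14), sqrt( 17) , sqrt ( 17), sqrt( 19 ),  5, 4*sqrt(  2), 5 * sqrt ( 15) ] 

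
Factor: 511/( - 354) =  - 2^( - 1)*3^( - 1)*7^1*59^(-1)*73^1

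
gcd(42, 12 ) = 6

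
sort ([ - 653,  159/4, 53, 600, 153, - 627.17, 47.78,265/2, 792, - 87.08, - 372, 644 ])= [  -  653,-627.17,-372, - 87.08,159/4,47.78, 53, 265/2,  153,600, 644,792 ]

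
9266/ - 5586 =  - 2 + 953/2793 = -1.66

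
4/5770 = 2/2885=0.00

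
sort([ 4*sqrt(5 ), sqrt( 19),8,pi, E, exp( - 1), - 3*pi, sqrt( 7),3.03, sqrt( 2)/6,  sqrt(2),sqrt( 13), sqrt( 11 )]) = [ - 3*pi, sqrt( 2) /6, exp( - 1),sqrt( 2 ), sqrt(7 ), E, 3.03 , pi , sqrt(11 ), sqrt( 13 ), sqrt( 19),8,4 * sqrt(5 ) ] 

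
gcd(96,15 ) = 3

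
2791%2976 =2791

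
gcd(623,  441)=7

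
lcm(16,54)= 432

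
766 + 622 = 1388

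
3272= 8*409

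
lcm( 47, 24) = 1128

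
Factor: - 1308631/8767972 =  -2^(-2)*23^1*56897^1*2191993^ (-1) 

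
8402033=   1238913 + 7163120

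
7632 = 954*8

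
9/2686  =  9/2686 = 0.00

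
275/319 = 25/29 = 0.86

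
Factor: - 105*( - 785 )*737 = 60747225 = 3^1*5^2*7^1 * 11^1*67^1*157^1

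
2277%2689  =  2277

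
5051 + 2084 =7135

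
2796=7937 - 5141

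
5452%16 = 12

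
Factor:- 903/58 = - 2^( - 1) * 3^1*7^1*29^( - 1) * 43^1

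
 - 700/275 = - 28/11 =- 2.55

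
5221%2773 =2448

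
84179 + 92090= 176269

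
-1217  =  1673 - 2890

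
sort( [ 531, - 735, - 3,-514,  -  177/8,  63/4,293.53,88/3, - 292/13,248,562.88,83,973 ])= [ - 735, - 514, - 292/13  ,-177/8, - 3,  63/4,88/3,  83,  248 , 293.53,531, 562.88,973]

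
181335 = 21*8635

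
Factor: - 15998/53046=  - 3^(-2) * 7^( - 1 )*19^1 = - 19/63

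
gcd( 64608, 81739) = 1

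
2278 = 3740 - 1462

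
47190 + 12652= 59842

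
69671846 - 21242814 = 48429032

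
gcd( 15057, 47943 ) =63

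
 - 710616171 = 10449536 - 721065707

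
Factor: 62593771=19^1*167^1*19727^1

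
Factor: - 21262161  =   - 3^1*37^1*191551^1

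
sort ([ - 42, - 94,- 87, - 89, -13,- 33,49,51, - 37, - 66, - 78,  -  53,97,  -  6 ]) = [  -  94,-89,-87,-78, - 66, - 53,- 42,-37, - 33,- 13, - 6,49, 51,97] 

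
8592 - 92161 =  - 83569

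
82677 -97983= -15306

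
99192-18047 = 81145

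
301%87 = 40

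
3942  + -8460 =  - 4518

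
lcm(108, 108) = 108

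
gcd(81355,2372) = 1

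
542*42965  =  23287030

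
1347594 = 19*70926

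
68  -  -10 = 78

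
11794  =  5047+6747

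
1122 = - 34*(  -  33 )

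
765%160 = 125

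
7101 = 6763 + 338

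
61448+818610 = 880058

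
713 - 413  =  300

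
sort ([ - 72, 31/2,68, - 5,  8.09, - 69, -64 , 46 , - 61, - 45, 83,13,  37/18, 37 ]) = [ - 72, - 69, - 64, - 61, - 45,  -  5,37/18, 8.09,13, 31/2 , 37, 46, 68 , 83] 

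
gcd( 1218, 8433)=3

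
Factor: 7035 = 3^1*5^1*7^1*67^1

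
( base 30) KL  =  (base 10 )621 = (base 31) K1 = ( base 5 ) 4441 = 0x26D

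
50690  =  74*685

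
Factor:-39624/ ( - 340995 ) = 2^3*5^( - 1)*13^1*179^( - 1) = 104/895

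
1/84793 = 1/84793= 0.00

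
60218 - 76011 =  - 15793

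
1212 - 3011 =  - 1799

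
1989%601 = 186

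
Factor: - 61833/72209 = - 3^1*163^ ( - 1)*443^ (  -  1)*20611^1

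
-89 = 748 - 837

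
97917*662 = 64821054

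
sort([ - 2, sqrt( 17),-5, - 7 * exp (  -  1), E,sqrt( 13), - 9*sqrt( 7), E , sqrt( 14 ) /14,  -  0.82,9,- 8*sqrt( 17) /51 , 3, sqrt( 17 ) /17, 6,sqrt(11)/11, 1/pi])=[ - 9*sqrt (7), - 5, - 7*exp( - 1 ),-2,-0.82, - 8*sqrt(17)/51,sqrt(17 )/17,sqrt(14)/14,sqrt( 11)/11,  1/pi , E, E , 3 , sqrt( 13), sqrt(17 ), 6, 9]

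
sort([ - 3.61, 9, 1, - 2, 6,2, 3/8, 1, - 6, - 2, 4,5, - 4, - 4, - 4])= [-6, - 4, - 4,-4, - 3.61, - 2, - 2, 3/8, 1, 1, 2, 4,5,6, 9]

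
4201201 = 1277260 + 2923941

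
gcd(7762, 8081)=1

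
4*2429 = 9716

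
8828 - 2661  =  6167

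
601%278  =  45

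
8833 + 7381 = 16214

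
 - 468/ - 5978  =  234/2989= 0.08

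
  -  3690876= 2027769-5718645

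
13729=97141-83412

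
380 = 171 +209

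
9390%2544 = 1758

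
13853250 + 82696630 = 96549880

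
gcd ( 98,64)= 2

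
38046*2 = 76092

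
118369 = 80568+37801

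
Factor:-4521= - 3^1*11^1*137^1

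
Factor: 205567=199^1*1033^1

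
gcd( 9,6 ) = 3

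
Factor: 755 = 5^1*151^1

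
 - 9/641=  - 1 + 632/641  =  - 0.01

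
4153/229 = 18 + 31/229=18.14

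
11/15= 11/15= 0.73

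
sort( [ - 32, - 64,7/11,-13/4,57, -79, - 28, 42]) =[ - 79, - 64, - 32,-28,-13/4,7/11,42,  57 ]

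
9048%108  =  84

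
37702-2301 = 35401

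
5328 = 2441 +2887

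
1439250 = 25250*57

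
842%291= 260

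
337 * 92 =31004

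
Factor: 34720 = 2^5*5^1 * 7^1* 31^1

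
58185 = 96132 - 37947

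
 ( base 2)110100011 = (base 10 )419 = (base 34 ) cb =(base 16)1a3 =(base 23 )I5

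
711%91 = 74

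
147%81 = 66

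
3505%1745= 15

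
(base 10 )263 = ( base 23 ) BA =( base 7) 524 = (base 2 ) 100000111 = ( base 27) 9K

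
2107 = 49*43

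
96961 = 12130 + 84831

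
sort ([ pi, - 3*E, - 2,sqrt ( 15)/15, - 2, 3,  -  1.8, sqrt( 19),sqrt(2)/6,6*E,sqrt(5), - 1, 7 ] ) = [ - 3 * E,- 2, - 2, - 1.8,-1, sqrt( 2) /6 , sqrt( 15)/15,sqrt( 5),3, pi,  sqrt( 19) , 7, 6  *  E ] 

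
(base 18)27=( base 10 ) 43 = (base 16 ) 2b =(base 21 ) 21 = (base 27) 1G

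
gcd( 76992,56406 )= 6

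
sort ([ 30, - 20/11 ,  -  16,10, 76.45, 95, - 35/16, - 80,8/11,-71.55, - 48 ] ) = [ - 80, - 71.55, - 48, - 16,  -  35/16, - 20/11, 8/11,  10,30 , 76.45,95] 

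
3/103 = 3/103= 0.03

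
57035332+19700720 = 76736052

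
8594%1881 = 1070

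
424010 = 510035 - 86025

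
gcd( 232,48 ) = 8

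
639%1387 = 639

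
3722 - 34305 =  - 30583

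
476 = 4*119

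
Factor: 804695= 5^1*17^1*9467^1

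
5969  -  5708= 261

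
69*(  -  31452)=  -  2170188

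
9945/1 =9945 = 9945.00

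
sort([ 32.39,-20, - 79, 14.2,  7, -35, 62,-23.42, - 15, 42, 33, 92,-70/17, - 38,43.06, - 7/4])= [ - 79, - 38, - 35 , - 23.42, - 20, - 15,-70/17,-7/4,7, 14.2,32.39,33,42,43.06, 62,  92 ] 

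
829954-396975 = 432979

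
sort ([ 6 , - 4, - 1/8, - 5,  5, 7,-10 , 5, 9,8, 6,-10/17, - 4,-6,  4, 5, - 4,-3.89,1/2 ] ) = [ -10, - 6, - 5, - 4 , - 4,-4, - 3.89, - 10/17, - 1/8,1/2,  4,  5, 5,5 , 6,6, 7,  8, 9]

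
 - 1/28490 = -1/28490 = - 0.00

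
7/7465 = 7/7465  =  0.00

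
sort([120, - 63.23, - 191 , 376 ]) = [ - 191, - 63.23,  120, 376]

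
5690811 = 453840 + 5236971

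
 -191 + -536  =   - 727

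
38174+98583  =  136757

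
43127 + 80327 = 123454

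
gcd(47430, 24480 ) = 1530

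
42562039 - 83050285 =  - 40488246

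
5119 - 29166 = -24047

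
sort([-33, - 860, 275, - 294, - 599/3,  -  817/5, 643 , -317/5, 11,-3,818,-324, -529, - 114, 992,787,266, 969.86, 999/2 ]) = [-860, - 529, - 324, - 294, - 599/3  ,-817/5,- 114, - 317/5, - 33, - 3,  11 , 266, 275, 999/2,643,787, 818, 969.86, 992]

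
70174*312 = 21894288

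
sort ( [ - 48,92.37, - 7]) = [ - 48,-7,  92.37 ] 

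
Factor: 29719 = 113^1*263^1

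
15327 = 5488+9839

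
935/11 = 85  =  85.00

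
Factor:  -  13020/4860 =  - 217/81 = -  3^ ( - 4)*7^1*31^1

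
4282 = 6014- 1732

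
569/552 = 1 + 17/552 = 1.03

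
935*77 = 71995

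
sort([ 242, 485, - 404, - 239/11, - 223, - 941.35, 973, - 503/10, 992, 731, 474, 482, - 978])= [ - 978, -941.35, - 404, - 223, - 503/10,-239/11, 242, 474, 482, 485, 731, 973, 992] 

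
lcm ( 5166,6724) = 423612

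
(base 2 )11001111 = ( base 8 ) 317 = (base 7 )414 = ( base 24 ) 8f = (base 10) 207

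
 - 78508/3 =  - 26170 + 2/3 = - 26169.33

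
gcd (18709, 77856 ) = 1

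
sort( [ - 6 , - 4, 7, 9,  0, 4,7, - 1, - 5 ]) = [ - 6,-5, - 4, - 1,0, 4,7, 7, 9]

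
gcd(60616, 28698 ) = 2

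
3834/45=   426/5=85.20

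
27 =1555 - 1528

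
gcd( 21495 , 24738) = 3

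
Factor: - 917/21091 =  - 1/23=-23^( - 1 )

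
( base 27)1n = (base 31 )1j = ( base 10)50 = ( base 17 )2G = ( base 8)62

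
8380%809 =290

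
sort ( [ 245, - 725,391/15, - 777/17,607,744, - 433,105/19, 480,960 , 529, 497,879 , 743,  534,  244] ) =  [-725, - 433, - 777/17, 105/19, 391/15, 244,245, 480,  497,529 , 534,  607, 743,744,879, 960 ] 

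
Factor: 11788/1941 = 2^2*3^( - 1)*7^1*421^1*647^( - 1 ) 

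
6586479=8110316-1523837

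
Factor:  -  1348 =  - 2^2*337^1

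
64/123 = 64/123   =  0.52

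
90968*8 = 727744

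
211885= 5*42377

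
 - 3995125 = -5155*775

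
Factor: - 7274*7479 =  - 54402246 = -2^1*3^3*277^1*3637^1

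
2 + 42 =44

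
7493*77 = 576961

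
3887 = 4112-225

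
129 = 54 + 75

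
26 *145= 3770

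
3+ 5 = 8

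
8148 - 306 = 7842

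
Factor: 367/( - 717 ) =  - 3^( - 1) *239^ ( - 1 )*367^1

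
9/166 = 9/166 = 0.05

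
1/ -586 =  - 1/586 = - 0.00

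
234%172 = 62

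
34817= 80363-45546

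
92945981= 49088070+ 43857911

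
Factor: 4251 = 3^1*13^1*109^1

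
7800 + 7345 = 15145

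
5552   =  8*694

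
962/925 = 1 + 1/25= 1.04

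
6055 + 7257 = 13312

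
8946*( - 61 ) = -545706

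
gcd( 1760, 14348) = 4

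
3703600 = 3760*985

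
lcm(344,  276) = 23736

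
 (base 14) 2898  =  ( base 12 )41B2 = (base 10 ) 7190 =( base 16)1c16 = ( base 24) cbe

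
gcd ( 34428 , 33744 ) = 228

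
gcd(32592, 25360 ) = 16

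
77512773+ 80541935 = 158054708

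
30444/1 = 30444 = 30444.00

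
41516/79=525  +  41/79 = 525.52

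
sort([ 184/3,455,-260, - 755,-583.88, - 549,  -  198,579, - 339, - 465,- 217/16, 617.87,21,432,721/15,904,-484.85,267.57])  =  [ - 755,  -  583.88, - 549, - 484.85, - 465, - 339, - 260, -198, - 217/16,  21,721/15 , 184/3, 267.57,432,  455 , 579,617.87,904] 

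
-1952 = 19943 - 21895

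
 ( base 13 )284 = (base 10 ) 446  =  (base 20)126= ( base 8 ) 676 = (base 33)dh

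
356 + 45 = 401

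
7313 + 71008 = 78321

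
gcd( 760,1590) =10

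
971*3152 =3060592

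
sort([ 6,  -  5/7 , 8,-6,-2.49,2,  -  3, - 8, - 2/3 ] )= [ - 8, - 6, - 3, - 2.49, - 5/7,- 2/3,2,6, 8]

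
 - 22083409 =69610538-91693947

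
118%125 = 118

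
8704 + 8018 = 16722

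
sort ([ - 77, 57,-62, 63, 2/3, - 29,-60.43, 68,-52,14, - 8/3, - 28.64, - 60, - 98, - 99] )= [ - 99, - 98 , - 77,-62,-60.43, -60,-52, -29, - 28.64,-8/3, 2/3,14,57 , 63,68 ] 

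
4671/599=7+478/599 = 7.80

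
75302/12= 6275 + 1/6=6275.17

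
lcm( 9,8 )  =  72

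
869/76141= 869/76141=0.01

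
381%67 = 46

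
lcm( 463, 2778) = 2778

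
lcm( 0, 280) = 0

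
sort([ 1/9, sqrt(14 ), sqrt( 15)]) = [1/9, sqrt(14), sqrt(15 )]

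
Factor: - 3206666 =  - 2^1 * 1603333^1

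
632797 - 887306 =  - 254509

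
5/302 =5/302 = 0.02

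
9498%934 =158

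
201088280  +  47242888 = 248331168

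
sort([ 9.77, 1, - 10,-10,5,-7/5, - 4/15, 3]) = [ - 10,- 10,-7/5, - 4/15, 1, 3, 5, 9.77] 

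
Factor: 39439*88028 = 2^2*59^1*373^1 * 39439^1=3471736292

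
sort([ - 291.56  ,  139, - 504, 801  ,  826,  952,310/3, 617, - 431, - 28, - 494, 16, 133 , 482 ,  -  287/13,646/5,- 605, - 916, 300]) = [ - 916, - 605, - 504 , - 494, - 431, - 291.56 , - 28, - 287/13, 16 , 310/3, 646/5,133,139,300,482, 617,  801,826, 952]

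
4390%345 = 250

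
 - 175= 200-375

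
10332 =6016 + 4316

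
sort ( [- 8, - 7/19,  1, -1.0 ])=[ - 8,-1.0, - 7/19,1]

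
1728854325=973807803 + 755046522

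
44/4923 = 44/4923 = 0.01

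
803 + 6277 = 7080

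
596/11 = 54 + 2/11 = 54.18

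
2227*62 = 138074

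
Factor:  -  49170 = - 2^1*3^1*5^1*11^1*149^1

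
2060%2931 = 2060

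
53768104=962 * 55892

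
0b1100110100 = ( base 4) 30310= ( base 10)820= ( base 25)17k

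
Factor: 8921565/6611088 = 2973855/2203696 = 2^( - 4 )*3^1 * 5^1*11^( - 1)*19^( - 1)*659^(-1 )*198257^1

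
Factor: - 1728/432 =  - 2^2= -  4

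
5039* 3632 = 18301648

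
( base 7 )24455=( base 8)14412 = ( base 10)6410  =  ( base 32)68A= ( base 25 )A6A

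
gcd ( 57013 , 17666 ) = 803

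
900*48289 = 43460100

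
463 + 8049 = 8512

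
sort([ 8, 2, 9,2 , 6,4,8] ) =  [ 2, 2, 4,6, 8,8 , 9]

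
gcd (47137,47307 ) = 1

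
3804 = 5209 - 1405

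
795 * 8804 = 6999180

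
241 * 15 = 3615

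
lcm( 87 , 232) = 696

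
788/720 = 197/180 = 1.09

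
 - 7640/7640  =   - 1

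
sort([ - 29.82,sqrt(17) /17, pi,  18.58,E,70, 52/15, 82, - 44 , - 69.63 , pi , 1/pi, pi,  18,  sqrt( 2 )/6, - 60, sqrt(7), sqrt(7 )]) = [-69.63, - 60,-44 , - 29.82,sqrt( 2 ) /6,  sqrt( 17)/17,  1/pi,sqrt( 7),sqrt (7),  E , pi,  pi,pi,52/15,  18, 18.58, 70, 82]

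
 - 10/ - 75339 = 10/75339 = 0.00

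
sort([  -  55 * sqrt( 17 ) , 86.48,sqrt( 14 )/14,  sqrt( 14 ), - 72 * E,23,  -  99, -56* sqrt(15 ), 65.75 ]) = [  -  55*sqrt(17 ), -56*sqrt( 15 ),-72*E,-99 , sqrt( 14)/14, sqrt( 14 ), 23,  65.75, 86.48]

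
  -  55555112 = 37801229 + -93356341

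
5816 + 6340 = 12156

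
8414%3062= 2290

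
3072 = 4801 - 1729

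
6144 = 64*96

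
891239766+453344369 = 1344584135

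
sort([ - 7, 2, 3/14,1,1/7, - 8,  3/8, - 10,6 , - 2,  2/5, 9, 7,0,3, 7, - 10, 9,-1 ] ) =[ - 10, -10,- 8, - 7, - 2,  -  1,0, 1/7, 3/14 , 3/8,2/5,1,2, 3 , 6, 7 , 7,9, 9] 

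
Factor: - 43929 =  - 3^3*1627^1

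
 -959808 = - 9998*96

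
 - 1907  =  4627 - 6534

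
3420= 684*5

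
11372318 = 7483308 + 3889010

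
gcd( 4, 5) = 1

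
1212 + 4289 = 5501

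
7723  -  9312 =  - 1589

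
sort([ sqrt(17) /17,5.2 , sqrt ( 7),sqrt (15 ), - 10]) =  [ - 10, sqrt(17)/17,  sqrt ( 7), sqrt( 15 ), 5.2]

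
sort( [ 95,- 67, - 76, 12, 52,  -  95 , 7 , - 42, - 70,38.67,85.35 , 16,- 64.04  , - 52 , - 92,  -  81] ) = [ - 95, - 92,- 81,  -  76, - 70, - 67, - 64.04, - 52,-42,7,12,16,38.67,52, 85.35,95 ]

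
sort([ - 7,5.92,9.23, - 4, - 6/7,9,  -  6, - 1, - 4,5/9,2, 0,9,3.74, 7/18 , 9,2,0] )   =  [ -7, - 6, - 4, - 4, - 1,-6/7, 0,0,7/18,5/9,2,2, 3.74, 5.92, 9, 9,  9,9.23 ] 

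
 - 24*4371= -104904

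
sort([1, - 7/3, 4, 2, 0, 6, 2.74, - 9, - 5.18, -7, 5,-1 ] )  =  [-9, - 7, - 5.18, - 7/3, - 1, 0, 1,  2,2.74, 4,5,6 ] 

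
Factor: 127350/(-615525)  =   - 6/29 = -2^1*3^1 * 29^ ( - 1) 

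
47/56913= 47/56913 = 0.00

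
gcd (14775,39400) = 4925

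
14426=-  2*(  -  7213 ) 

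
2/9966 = 1/4983= 0.00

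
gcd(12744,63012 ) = 708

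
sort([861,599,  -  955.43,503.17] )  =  [ - 955.43,503.17, 599,861 ] 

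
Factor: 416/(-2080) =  - 1/5 = -  5^( - 1)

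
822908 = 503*1636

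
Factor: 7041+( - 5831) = 1210 = 2^1* 5^1*11^2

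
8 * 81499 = 651992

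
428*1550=663400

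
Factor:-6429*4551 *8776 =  - 256771534104 = -2^3*3^2 * 37^1*41^1 * 1097^1*2143^1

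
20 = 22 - 2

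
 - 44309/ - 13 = 44309/13 = 3408.38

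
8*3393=27144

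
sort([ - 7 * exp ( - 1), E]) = [- 7*exp ( - 1),E ]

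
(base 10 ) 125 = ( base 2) 1111101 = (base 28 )4D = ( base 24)55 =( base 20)65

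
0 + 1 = 1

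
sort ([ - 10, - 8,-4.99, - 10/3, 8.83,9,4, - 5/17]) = [ - 10, - 8,  -  4.99, - 10/3, - 5/17,4, 8.83, 9] 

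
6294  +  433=6727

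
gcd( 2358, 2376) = 18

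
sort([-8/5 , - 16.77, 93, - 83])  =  [  -  83 ,  -  16.77,-8/5, 93] 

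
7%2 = 1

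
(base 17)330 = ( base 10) 918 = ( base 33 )rr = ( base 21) 21F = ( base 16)396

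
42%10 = 2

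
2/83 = 2/83 = 0.02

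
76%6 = 4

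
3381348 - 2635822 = 745526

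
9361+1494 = 10855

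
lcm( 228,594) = 22572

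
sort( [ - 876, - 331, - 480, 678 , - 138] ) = [ - 876, - 480, - 331, - 138,678]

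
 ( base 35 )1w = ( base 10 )67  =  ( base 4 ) 1003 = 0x43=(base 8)103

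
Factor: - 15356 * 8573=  - 2^2*11^1 * 349^1*8573^1= - 131646988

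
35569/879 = 35569/879 = 40.47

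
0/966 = 0= 0.00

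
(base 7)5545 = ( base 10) 1993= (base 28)2f5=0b11111001001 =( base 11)1552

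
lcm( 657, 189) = 13797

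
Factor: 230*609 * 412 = 57708840 = 2^3*3^1*5^1*7^1*23^1*29^1*103^1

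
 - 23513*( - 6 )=141078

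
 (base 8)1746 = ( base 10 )998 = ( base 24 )1he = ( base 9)1328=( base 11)828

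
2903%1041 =821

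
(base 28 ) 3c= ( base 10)96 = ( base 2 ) 1100000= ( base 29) 39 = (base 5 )341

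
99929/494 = 202 + 141/494=202.29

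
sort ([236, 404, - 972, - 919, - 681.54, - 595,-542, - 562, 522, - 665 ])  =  [ - 972, - 919, - 681.54, - 665, - 595, - 562, - 542,  236, 404, 522 ] 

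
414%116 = 66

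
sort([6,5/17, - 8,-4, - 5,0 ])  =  [-8, - 5, - 4,0, 5/17,6]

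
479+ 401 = 880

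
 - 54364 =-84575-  - 30211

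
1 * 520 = 520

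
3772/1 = 3772 = 3772.00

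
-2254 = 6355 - 8609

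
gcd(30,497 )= 1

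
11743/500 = 11743/500 = 23.49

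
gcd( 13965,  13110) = 285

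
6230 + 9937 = 16167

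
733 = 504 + 229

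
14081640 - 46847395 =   -  32765755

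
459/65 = 7 + 4/65=7.06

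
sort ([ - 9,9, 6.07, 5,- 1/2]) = [ - 9,  -  1/2, 5,6.07, 9]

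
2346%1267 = 1079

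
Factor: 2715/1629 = 3^( -1)*5^1 = 5/3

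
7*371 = 2597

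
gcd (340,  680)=340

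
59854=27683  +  32171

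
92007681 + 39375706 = 131383387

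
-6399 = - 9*711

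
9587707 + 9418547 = 19006254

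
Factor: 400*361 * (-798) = -115231200 = -2^5*3^1 *5^2*7^1*19^3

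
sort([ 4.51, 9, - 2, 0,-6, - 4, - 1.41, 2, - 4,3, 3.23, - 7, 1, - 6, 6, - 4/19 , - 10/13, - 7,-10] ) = [ - 10,-7,  -  7, - 6, - 6 , - 4, - 4, - 2  ,-1.41, - 10/13, - 4/19, 0, 1,2, 3, 3.23,4.51 , 6, 9] 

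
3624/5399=3624/5399 = 0.67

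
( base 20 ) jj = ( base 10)399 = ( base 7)1110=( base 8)617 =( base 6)1503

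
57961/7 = 8280+1/7  =  8280.14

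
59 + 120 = 179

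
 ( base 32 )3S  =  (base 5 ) 444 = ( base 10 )124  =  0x7c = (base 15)84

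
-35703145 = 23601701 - 59304846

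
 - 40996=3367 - 44363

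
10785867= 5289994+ 5495873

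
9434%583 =106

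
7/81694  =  7/81694 = 0.00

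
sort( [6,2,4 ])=[ 2,4,6] 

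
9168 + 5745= 14913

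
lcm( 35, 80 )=560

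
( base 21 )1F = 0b100100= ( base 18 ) 20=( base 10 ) 36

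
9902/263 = 9902/263 = 37.65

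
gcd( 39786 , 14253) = 3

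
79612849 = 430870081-351257232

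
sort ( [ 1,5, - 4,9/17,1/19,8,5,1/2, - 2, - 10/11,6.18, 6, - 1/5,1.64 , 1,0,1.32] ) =[ - 4, - 2, - 10/11, - 1/5,  0 , 1/19,1/2,9/17, 1,1, 1.32,1.64,5,5,6,6.18, 8]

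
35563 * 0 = 0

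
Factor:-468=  - 2^2 * 3^2* 13^1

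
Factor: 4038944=2^5*7^1*13^1*19^1*73^1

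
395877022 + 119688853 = 515565875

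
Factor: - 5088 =-2^5 * 3^1*53^1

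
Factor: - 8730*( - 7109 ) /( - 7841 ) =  - 62061570/7841 = -2^1*3^2*5^1 * 97^1*7109^1*7841^(-1)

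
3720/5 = 744 = 744.00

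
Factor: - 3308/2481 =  - 2^2*3^( - 1 ) = - 4/3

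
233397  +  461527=694924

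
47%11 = 3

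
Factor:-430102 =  - 2^1*215051^1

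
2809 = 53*53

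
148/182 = 74/91 = 0.81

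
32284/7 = 4612=4612.00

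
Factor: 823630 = 2^1*5^1*23^1*3581^1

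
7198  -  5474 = 1724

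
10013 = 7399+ 2614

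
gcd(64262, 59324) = 2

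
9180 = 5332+3848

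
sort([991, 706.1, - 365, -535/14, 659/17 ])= [ - 365, - 535/14,659/17,706.1,991]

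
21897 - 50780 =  - 28883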